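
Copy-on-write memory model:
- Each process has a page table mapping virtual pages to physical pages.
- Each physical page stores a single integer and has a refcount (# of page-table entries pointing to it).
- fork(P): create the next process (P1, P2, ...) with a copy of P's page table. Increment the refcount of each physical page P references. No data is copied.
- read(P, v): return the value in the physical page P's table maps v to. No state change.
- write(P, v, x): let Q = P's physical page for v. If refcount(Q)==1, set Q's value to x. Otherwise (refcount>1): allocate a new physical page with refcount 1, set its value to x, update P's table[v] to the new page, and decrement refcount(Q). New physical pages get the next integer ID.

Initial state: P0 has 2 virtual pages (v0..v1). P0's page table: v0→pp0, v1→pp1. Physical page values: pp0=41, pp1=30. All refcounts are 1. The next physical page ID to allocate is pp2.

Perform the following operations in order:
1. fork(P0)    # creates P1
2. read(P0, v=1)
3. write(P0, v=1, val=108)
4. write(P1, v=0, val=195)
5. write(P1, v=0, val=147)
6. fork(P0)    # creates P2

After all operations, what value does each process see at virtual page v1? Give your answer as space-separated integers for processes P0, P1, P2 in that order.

Op 1: fork(P0) -> P1. 2 ppages; refcounts: pp0:2 pp1:2
Op 2: read(P0, v1) -> 30. No state change.
Op 3: write(P0, v1, 108). refcount(pp1)=2>1 -> COPY to pp2. 3 ppages; refcounts: pp0:2 pp1:1 pp2:1
Op 4: write(P1, v0, 195). refcount(pp0)=2>1 -> COPY to pp3. 4 ppages; refcounts: pp0:1 pp1:1 pp2:1 pp3:1
Op 5: write(P1, v0, 147). refcount(pp3)=1 -> write in place. 4 ppages; refcounts: pp0:1 pp1:1 pp2:1 pp3:1
Op 6: fork(P0) -> P2. 4 ppages; refcounts: pp0:2 pp1:1 pp2:2 pp3:1
P0: v1 -> pp2 = 108
P1: v1 -> pp1 = 30
P2: v1 -> pp2 = 108

Answer: 108 30 108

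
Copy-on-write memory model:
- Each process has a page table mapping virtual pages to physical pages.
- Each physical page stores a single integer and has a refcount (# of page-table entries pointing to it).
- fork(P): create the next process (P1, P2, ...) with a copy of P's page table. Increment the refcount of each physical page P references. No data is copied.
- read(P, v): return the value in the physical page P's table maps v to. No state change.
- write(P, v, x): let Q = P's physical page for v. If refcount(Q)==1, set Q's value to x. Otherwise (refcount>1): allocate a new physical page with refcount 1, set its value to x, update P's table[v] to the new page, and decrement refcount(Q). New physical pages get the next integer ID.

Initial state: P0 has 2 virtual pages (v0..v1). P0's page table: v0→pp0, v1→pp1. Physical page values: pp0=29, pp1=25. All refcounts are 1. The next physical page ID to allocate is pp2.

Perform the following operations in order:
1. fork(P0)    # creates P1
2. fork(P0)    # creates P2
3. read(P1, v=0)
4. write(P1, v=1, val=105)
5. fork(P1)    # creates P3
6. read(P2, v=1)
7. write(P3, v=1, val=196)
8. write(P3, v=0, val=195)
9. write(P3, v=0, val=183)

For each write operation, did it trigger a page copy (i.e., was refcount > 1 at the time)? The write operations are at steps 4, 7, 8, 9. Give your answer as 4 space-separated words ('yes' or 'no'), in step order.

Op 1: fork(P0) -> P1. 2 ppages; refcounts: pp0:2 pp1:2
Op 2: fork(P0) -> P2. 2 ppages; refcounts: pp0:3 pp1:3
Op 3: read(P1, v0) -> 29. No state change.
Op 4: write(P1, v1, 105). refcount(pp1)=3>1 -> COPY to pp2. 3 ppages; refcounts: pp0:3 pp1:2 pp2:1
Op 5: fork(P1) -> P3. 3 ppages; refcounts: pp0:4 pp1:2 pp2:2
Op 6: read(P2, v1) -> 25. No state change.
Op 7: write(P3, v1, 196). refcount(pp2)=2>1 -> COPY to pp3. 4 ppages; refcounts: pp0:4 pp1:2 pp2:1 pp3:1
Op 8: write(P3, v0, 195). refcount(pp0)=4>1 -> COPY to pp4. 5 ppages; refcounts: pp0:3 pp1:2 pp2:1 pp3:1 pp4:1
Op 9: write(P3, v0, 183). refcount(pp4)=1 -> write in place. 5 ppages; refcounts: pp0:3 pp1:2 pp2:1 pp3:1 pp4:1

yes yes yes no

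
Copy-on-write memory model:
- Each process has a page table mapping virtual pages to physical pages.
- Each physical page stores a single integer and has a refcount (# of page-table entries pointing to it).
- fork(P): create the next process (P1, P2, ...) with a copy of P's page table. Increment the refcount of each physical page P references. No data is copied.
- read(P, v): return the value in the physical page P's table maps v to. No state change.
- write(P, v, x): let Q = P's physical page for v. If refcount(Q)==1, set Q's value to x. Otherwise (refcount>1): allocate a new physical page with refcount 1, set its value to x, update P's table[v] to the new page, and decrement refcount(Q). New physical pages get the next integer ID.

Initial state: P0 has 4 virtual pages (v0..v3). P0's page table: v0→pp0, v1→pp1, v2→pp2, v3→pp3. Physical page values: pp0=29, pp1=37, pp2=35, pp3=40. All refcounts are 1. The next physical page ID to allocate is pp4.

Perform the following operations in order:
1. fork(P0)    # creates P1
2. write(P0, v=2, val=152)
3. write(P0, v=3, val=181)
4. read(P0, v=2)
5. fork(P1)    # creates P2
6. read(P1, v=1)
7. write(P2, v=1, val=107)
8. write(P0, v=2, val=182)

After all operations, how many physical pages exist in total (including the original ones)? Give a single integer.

Op 1: fork(P0) -> P1. 4 ppages; refcounts: pp0:2 pp1:2 pp2:2 pp3:2
Op 2: write(P0, v2, 152). refcount(pp2)=2>1 -> COPY to pp4. 5 ppages; refcounts: pp0:2 pp1:2 pp2:1 pp3:2 pp4:1
Op 3: write(P0, v3, 181). refcount(pp3)=2>1 -> COPY to pp5. 6 ppages; refcounts: pp0:2 pp1:2 pp2:1 pp3:1 pp4:1 pp5:1
Op 4: read(P0, v2) -> 152. No state change.
Op 5: fork(P1) -> P2. 6 ppages; refcounts: pp0:3 pp1:3 pp2:2 pp3:2 pp4:1 pp5:1
Op 6: read(P1, v1) -> 37. No state change.
Op 7: write(P2, v1, 107). refcount(pp1)=3>1 -> COPY to pp6. 7 ppages; refcounts: pp0:3 pp1:2 pp2:2 pp3:2 pp4:1 pp5:1 pp6:1
Op 8: write(P0, v2, 182). refcount(pp4)=1 -> write in place. 7 ppages; refcounts: pp0:3 pp1:2 pp2:2 pp3:2 pp4:1 pp5:1 pp6:1

Answer: 7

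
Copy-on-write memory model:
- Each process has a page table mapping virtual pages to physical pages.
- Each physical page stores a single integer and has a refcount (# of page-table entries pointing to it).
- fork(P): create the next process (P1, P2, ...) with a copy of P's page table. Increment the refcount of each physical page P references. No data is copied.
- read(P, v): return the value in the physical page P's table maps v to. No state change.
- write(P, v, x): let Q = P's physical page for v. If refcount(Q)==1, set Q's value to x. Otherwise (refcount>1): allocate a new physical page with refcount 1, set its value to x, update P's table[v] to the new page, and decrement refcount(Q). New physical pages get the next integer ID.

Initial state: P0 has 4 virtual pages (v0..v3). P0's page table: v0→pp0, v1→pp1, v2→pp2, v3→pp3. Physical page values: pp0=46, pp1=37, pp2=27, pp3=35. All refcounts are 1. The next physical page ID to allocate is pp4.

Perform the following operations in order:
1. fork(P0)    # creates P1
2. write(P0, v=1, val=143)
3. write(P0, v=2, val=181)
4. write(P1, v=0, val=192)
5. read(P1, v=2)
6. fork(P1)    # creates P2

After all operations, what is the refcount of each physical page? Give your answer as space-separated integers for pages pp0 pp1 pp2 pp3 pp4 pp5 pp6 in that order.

Op 1: fork(P0) -> P1. 4 ppages; refcounts: pp0:2 pp1:2 pp2:2 pp3:2
Op 2: write(P0, v1, 143). refcount(pp1)=2>1 -> COPY to pp4. 5 ppages; refcounts: pp0:2 pp1:1 pp2:2 pp3:2 pp4:1
Op 3: write(P0, v2, 181). refcount(pp2)=2>1 -> COPY to pp5. 6 ppages; refcounts: pp0:2 pp1:1 pp2:1 pp3:2 pp4:1 pp5:1
Op 4: write(P1, v0, 192). refcount(pp0)=2>1 -> COPY to pp6. 7 ppages; refcounts: pp0:1 pp1:1 pp2:1 pp3:2 pp4:1 pp5:1 pp6:1
Op 5: read(P1, v2) -> 27. No state change.
Op 6: fork(P1) -> P2. 7 ppages; refcounts: pp0:1 pp1:2 pp2:2 pp3:3 pp4:1 pp5:1 pp6:2

Answer: 1 2 2 3 1 1 2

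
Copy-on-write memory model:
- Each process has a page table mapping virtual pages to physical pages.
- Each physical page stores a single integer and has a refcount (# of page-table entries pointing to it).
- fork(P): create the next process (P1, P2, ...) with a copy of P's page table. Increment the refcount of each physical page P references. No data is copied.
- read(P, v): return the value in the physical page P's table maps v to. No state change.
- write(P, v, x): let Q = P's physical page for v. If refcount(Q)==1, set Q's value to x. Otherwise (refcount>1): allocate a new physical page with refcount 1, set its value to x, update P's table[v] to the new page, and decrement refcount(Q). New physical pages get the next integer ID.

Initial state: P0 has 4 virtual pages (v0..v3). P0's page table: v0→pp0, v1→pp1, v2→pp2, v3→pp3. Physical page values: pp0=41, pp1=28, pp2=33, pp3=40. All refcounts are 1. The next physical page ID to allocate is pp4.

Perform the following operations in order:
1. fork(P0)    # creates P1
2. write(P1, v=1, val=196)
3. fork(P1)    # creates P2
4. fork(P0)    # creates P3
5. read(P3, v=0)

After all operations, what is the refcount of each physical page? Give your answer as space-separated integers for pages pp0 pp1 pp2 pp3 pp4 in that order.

Answer: 4 2 4 4 2

Derivation:
Op 1: fork(P0) -> P1. 4 ppages; refcounts: pp0:2 pp1:2 pp2:2 pp3:2
Op 2: write(P1, v1, 196). refcount(pp1)=2>1 -> COPY to pp4. 5 ppages; refcounts: pp0:2 pp1:1 pp2:2 pp3:2 pp4:1
Op 3: fork(P1) -> P2. 5 ppages; refcounts: pp0:3 pp1:1 pp2:3 pp3:3 pp4:2
Op 4: fork(P0) -> P3. 5 ppages; refcounts: pp0:4 pp1:2 pp2:4 pp3:4 pp4:2
Op 5: read(P3, v0) -> 41. No state change.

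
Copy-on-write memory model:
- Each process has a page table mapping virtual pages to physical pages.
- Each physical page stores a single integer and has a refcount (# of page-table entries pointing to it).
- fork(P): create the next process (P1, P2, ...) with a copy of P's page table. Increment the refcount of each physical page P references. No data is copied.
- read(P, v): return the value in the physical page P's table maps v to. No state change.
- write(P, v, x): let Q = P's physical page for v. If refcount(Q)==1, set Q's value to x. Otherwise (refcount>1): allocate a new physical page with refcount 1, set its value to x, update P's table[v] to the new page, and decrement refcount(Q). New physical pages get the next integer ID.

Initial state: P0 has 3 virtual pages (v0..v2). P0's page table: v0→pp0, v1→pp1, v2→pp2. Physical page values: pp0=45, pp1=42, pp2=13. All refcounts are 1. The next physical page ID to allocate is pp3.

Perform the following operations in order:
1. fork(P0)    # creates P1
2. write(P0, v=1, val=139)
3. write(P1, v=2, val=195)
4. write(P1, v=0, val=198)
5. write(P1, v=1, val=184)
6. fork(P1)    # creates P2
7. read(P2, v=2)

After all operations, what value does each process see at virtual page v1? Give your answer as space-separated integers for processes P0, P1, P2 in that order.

Answer: 139 184 184

Derivation:
Op 1: fork(P0) -> P1. 3 ppages; refcounts: pp0:2 pp1:2 pp2:2
Op 2: write(P0, v1, 139). refcount(pp1)=2>1 -> COPY to pp3. 4 ppages; refcounts: pp0:2 pp1:1 pp2:2 pp3:1
Op 3: write(P1, v2, 195). refcount(pp2)=2>1 -> COPY to pp4. 5 ppages; refcounts: pp0:2 pp1:1 pp2:1 pp3:1 pp4:1
Op 4: write(P1, v0, 198). refcount(pp0)=2>1 -> COPY to pp5. 6 ppages; refcounts: pp0:1 pp1:1 pp2:1 pp3:1 pp4:1 pp5:1
Op 5: write(P1, v1, 184). refcount(pp1)=1 -> write in place. 6 ppages; refcounts: pp0:1 pp1:1 pp2:1 pp3:1 pp4:1 pp5:1
Op 6: fork(P1) -> P2. 6 ppages; refcounts: pp0:1 pp1:2 pp2:1 pp3:1 pp4:2 pp5:2
Op 7: read(P2, v2) -> 195. No state change.
P0: v1 -> pp3 = 139
P1: v1 -> pp1 = 184
P2: v1 -> pp1 = 184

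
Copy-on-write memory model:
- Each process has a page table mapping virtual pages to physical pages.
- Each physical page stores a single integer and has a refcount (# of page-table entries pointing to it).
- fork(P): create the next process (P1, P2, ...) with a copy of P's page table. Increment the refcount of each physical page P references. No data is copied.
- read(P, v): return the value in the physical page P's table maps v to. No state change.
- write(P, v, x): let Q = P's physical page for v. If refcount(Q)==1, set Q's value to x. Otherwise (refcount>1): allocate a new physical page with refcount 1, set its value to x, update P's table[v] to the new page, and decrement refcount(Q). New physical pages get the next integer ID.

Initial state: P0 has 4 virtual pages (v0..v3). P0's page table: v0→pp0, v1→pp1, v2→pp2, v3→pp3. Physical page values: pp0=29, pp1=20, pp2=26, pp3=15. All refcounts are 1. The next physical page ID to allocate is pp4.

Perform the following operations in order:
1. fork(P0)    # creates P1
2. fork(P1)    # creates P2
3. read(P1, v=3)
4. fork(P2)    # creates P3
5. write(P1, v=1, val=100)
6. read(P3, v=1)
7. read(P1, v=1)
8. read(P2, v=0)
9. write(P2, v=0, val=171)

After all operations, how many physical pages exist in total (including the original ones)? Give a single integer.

Op 1: fork(P0) -> P1. 4 ppages; refcounts: pp0:2 pp1:2 pp2:2 pp3:2
Op 2: fork(P1) -> P2. 4 ppages; refcounts: pp0:3 pp1:3 pp2:3 pp3:3
Op 3: read(P1, v3) -> 15. No state change.
Op 4: fork(P2) -> P3. 4 ppages; refcounts: pp0:4 pp1:4 pp2:4 pp3:4
Op 5: write(P1, v1, 100). refcount(pp1)=4>1 -> COPY to pp4. 5 ppages; refcounts: pp0:4 pp1:3 pp2:4 pp3:4 pp4:1
Op 6: read(P3, v1) -> 20. No state change.
Op 7: read(P1, v1) -> 100. No state change.
Op 8: read(P2, v0) -> 29. No state change.
Op 9: write(P2, v0, 171). refcount(pp0)=4>1 -> COPY to pp5. 6 ppages; refcounts: pp0:3 pp1:3 pp2:4 pp3:4 pp4:1 pp5:1

Answer: 6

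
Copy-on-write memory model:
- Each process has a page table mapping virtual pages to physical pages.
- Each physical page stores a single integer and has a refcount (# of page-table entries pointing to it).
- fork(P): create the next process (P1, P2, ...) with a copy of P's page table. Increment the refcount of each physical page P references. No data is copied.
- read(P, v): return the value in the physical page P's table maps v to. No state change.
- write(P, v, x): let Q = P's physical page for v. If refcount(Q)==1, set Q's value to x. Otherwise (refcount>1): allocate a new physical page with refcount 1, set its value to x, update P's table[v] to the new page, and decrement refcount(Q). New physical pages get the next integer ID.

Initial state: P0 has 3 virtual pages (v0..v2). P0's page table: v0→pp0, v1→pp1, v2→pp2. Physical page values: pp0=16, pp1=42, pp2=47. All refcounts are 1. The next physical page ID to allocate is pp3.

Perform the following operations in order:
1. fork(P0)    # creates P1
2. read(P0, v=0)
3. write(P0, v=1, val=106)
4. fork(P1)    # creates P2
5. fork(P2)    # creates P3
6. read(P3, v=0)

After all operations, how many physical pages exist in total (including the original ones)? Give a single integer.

Op 1: fork(P0) -> P1. 3 ppages; refcounts: pp0:2 pp1:2 pp2:2
Op 2: read(P0, v0) -> 16. No state change.
Op 3: write(P0, v1, 106). refcount(pp1)=2>1 -> COPY to pp3. 4 ppages; refcounts: pp0:2 pp1:1 pp2:2 pp3:1
Op 4: fork(P1) -> P2. 4 ppages; refcounts: pp0:3 pp1:2 pp2:3 pp3:1
Op 5: fork(P2) -> P3. 4 ppages; refcounts: pp0:4 pp1:3 pp2:4 pp3:1
Op 6: read(P3, v0) -> 16. No state change.

Answer: 4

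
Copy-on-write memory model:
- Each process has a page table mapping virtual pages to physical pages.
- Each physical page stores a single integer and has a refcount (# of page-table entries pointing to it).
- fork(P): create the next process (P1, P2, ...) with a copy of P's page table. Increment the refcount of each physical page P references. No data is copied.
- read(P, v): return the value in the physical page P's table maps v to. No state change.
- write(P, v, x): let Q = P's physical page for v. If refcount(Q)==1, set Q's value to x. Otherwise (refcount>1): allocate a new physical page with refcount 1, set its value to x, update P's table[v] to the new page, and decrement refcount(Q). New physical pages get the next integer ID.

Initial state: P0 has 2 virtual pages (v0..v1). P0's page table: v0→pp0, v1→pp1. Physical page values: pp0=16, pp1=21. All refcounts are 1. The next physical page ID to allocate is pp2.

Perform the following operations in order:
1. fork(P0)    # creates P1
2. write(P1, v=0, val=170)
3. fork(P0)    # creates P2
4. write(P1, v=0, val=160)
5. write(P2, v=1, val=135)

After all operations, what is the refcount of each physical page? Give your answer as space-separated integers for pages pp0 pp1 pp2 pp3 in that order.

Op 1: fork(P0) -> P1. 2 ppages; refcounts: pp0:2 pp1:2
Op 2: write(P1, v0, 170). refcount(pp0)=2>1 -> COPY to pp2. 3 ppages; refcounts: pp0:1 pp1:2 pp2:1
Op 3: fork(P0) -> P2. 3 ppages; refcounts: pp0:2 pp1:3 pp2:1
Op 4: write(P1, v0, 160). refcount(pp2)=1 -> write in place. 3 ppages; refcounts: pp0:2 pp1:3 pp2:1
Op 5: write(P2, v1, 135). refcount(pp1)=3>1 -> COPY to pp3. 4 ppages; refcounts: pp0:2 pp1:2 pp2:1 pp3:1

Answer: 2 2 1 1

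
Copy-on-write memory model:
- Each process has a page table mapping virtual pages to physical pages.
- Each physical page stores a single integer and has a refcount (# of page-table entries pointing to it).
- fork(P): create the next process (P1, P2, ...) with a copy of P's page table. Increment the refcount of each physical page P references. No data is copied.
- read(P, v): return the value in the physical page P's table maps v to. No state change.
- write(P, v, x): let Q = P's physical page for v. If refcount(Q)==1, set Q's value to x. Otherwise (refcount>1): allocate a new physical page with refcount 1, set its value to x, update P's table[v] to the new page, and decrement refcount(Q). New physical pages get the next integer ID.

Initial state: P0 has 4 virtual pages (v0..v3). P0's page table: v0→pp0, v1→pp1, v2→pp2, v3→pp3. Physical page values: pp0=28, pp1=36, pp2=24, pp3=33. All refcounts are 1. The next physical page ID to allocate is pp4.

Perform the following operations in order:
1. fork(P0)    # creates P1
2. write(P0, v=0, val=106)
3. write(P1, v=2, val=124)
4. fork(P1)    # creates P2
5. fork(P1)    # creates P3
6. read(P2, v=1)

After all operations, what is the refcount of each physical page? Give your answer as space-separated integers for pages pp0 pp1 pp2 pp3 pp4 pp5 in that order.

Answer: 3 4 1 4 1 3

Derivation:
Op 1: fork(P0) -> P1. 4 ppages; refcounts: pp0:2 pp1:2 pp2:2 pp3:2
Op 2: write(P0, v0, 106). refcount(pp0)=2>1 -> COPY to pp4. 5 ppages; refcounts: pp0:1 pp1:2 pp2:2 pp3:2 pp4:1
Op 3: write(P1, v2, 124). refcount(pp2)=2>1 -> COPY to pp5. 6 ppages; refcounts: pp0:1 pp1:2 pp2:1 pp3:2 pp4:1 pp5:1
Op 4: fork(P1) -> P2. 6 ppages; refcounts: pp0:2 pp1:3 pp2:1 pp3:3 pp4:1 pp5:2
Op 5: fork(P1) -> P3. 6 ppages; refcounts: pp0:3 pp1:4 pp2:1 pp3:4 pp4:1 pp5:3
Op 6: read(P2, v1) -> 36. No state change.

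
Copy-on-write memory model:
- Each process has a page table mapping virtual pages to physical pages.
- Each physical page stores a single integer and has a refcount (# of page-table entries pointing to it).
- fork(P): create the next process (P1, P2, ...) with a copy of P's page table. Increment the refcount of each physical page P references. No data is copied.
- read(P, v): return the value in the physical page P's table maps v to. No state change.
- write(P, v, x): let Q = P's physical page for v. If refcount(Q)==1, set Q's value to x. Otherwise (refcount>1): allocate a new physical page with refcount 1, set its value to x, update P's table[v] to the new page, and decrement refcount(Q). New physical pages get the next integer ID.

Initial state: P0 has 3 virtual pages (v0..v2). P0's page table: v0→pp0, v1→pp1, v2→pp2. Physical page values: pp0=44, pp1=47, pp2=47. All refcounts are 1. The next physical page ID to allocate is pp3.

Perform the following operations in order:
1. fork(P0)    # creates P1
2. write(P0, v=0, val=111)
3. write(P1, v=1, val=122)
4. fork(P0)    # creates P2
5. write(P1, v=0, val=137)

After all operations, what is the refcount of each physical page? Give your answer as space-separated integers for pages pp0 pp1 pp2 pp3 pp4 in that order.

Answer: 1 2 3 2 1

Derivation:
Op 1: fork(P0) -> P1. 3 ppages; refcounts: pp0:2 pp1:2 pp2:2
Op 2: write(P0, v0, 111). refcount(pp0)=2>1 -> COPY to pp3. 4 ppages; refcounts: pp0:1 pp1:2 pp2:2 pp3:1
Op 3: write(P1, v1, 122). refcount(pp1)=2>1 -> COPY to pp4. 5 ppages; refcounts: pp0:1 pp1:1 pp2:2 pp3:1 pp4:1
Op 4: fork(P0) -> P2. 5 ppages; refcounts: pp0:1 pp1:2 pp2:3 pp3:2 pp4:1
Op 5: write(P1, v0, 137). refcount(pp0)=1 -> write in place. 5 ppages; refcounts: pp0:1 pp1:2 pp2:3 pp3:2 pp4:1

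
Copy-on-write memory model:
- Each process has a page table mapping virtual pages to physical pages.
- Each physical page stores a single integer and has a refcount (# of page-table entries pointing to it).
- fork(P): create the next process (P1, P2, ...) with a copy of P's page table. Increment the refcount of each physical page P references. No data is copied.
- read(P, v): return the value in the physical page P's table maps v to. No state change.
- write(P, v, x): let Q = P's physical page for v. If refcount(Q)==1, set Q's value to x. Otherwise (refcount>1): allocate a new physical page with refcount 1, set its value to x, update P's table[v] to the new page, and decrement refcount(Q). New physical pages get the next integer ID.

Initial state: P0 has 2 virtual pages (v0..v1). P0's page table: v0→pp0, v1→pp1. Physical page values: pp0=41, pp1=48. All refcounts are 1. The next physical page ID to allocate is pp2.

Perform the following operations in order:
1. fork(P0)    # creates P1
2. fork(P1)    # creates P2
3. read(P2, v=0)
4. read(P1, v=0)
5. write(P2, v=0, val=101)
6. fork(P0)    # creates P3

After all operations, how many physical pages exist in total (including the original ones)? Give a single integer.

Answer: 3

Derivation:
Op 1: fork(P0) -> P1. 2 ppages; refcounts: pp0:2 pp1:2
Op 2: fork(P1) -> P2. 2 ppages; refcounts: pp0:3 pp1:3
Op 3: read(P2, v0) -> 41. No state change.
Op 4: read(P1, v0) -> 41. No state change.
Op 5: write(P2, v0, 101). refcount(pp0)=3>1 -> COPY to pp2. 3 ppages; refcounts: pp0:2 pp1:3 pp2:1
Op 6: fork(P0) -> P3. 3 ppages; refcounts: pp0:3 pp1:4 pp2:1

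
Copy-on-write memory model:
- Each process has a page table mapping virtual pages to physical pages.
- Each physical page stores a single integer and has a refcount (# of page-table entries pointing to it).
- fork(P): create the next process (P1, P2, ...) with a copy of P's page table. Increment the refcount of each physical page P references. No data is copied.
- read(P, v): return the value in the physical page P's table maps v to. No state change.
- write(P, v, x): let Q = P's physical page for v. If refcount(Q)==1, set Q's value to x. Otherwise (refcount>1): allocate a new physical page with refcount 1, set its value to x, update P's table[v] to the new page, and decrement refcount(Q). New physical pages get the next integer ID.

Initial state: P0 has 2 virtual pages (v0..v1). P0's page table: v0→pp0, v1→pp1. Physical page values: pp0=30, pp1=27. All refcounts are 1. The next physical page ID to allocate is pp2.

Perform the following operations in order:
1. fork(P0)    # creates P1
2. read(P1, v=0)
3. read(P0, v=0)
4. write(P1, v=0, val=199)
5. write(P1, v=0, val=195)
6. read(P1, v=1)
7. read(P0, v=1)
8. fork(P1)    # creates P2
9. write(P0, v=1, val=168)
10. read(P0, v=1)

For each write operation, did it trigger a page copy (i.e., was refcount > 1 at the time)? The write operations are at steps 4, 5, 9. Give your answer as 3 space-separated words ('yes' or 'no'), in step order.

Op 1: fork(P0) -> P1. 2 ppages; refcounts: pp0:2 pp1:2
Op 2: read(P1, v0) -> 30. No state change.
Op 3: read(P0, v0) -> 30. No state change.
Op 4: write(P1, v0, 199). refcount(pp0)=2>1 -> COPY to pp2. 3 ppages; refcounts: pp0:1 pp1:2 pp2:1
Op 5: write(P1, v0, 195). refcount(pp2)=1 -> write in place. 3 ppages; refcounts: pp0:1 pp1:2 pp2:1
Op 6: read(P1, v1) -> 27. No state change.
Op 7: read(P0, v1) -> 27. No state change.
Op 8: fork(P1) -> P2. 3 ppages; refcounts: pp0:1 pp1:3 pp2:2
Op 9: write(P0, v1, 168). refcount(pp1)=3>1 -> COPY to pp3. 4 ppages; refcounts: pp0:1 pp1:2 pp2:2 pp3:1
Op 10: read(P0, v1) -> 168. No state change.

yes no yes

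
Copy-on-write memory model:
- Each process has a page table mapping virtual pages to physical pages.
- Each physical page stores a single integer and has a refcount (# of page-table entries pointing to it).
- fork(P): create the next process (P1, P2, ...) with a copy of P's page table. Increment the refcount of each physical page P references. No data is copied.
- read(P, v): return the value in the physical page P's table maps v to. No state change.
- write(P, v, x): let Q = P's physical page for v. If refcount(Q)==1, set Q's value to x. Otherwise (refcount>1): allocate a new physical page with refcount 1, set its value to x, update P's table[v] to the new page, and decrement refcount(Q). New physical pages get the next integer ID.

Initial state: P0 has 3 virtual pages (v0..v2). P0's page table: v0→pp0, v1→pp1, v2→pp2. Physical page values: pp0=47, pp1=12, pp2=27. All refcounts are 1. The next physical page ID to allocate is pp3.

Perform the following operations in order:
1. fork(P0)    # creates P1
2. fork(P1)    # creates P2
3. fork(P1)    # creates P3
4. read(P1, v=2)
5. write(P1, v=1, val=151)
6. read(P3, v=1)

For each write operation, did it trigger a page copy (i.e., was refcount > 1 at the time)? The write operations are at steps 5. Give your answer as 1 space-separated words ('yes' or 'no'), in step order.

Op 1: fork(P0) -> P1. 3 ppages; refcounts: pp0:2 pp1:2 pp2:2
Op 2: fork(P1) -> P2. 3 ppages; refcounts: pp0:3 pp1:3 pp2:3
Op 3: fork(P1) -> P3. 3 ppages; refcounts: pp0:4 pp1:4 pp2:4
Op 4: read(P1, v2) -> 27. No state change.
Op 5: write(P1, v1, 151). refcount(pp1)=4>1 -> COPY to pp3. 4 ppages; refcounts: pp0:4 pp1:3 pp2:4 pp3:1
Op 6: read(P3, v1) -> 12. No state change.

yes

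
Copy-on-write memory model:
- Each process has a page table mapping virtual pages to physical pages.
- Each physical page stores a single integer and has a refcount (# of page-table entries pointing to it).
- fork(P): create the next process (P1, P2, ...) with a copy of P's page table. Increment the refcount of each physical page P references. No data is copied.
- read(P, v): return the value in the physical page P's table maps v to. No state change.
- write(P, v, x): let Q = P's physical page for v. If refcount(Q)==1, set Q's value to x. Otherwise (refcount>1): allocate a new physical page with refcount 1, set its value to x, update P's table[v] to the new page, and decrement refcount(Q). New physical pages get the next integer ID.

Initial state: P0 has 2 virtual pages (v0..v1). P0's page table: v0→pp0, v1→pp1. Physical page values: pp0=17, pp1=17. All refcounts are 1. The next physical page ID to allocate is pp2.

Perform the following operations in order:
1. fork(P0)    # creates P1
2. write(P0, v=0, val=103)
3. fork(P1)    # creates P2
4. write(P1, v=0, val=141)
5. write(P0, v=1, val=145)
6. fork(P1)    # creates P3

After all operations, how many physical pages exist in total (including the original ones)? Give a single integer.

Op 1: fork(P0) -> P1. 2 ppages; refcounts: pp0:2 pp1:2
Op 2: write(P0, v0, 103). refcount(pp0)=2>1 -> COPY to pp2. 3 ppages; refcounts: pp0:1 pp1:2 pp2:1
Op 3: fork(P1) -> P2. 3 ppages; refcounts: pp0:2 pp1:3 pp2:1
Op 4: write(P1, v0, 141). refcount(pp0)=2>1 -> COPY to pp3. 4 ppages; refcounts: pp0:1 pp1:3 pp2:1 pp3:1
Op 5: write(P0, v1, 145). refcount(pp1)=3>1 -> COPY to pp4. 5 ppages; refcounts: pp0:1 pp1:2 pp2:1 pp3:1 pp4:1
Op 6: fork(P1) -> P3. 5 ppages; refcounts: pp0:1 pp1:3 pp2:1 pp3:2 pp4:1

Answer: 5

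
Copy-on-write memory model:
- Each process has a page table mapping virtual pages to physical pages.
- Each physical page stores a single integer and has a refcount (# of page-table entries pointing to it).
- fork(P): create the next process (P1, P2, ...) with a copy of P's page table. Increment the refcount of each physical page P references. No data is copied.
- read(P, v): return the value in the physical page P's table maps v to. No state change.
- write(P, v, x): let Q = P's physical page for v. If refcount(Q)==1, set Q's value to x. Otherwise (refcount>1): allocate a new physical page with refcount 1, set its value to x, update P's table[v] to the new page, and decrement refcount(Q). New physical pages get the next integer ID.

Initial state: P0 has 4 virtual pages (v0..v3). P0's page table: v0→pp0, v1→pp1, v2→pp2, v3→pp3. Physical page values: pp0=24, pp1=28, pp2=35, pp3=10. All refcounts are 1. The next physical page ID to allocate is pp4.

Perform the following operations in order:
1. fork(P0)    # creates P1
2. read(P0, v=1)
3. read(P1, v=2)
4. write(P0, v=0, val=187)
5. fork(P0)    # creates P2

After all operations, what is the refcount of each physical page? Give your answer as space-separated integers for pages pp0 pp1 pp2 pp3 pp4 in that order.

Op 1: fork(P0) -> P1. 4 ppages; refcounts: pp0:2 pp1:2 pp2:2 pp3:2
Op 2: read(P0, v1) -> 28. No state change.
Op 3: read(P1, v2) -> 35. No state change.
Op 4: write(P0, v0, 187). refcount(pp0)=2>1 -> COPY to pp4. 5 ppages; refcounts: pp0:1 pp1:2 pp2:2 pp3:2 pp4:1
Op 5: fork(P0) -> P2. 5 ppages; refcounts: pp0:1 pp1:3 pp2:3 pp3:3 pp4:2

Answer: 1 3 3 3 2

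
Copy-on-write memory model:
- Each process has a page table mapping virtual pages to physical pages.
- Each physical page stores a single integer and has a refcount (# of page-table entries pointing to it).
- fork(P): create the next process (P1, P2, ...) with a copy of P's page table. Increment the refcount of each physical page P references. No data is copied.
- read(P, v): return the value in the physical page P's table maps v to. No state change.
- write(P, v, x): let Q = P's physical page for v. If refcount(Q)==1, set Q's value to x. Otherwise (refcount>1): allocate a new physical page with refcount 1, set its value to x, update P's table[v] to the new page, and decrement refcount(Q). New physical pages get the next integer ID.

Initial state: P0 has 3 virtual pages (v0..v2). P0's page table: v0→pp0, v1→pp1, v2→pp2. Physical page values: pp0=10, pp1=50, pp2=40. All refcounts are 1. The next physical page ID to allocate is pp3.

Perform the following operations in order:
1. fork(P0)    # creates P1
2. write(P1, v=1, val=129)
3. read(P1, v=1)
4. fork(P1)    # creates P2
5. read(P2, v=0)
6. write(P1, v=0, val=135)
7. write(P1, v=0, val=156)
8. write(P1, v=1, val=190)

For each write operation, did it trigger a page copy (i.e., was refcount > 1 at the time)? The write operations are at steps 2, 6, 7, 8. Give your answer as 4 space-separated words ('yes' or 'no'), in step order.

Op 1: fork(P0) -> P1. 3 ppages; refcounts: pp0:2 pp1:2 pp2:2
Op 2: write(P1, v1, 129). refcount(pp1)=2>1 -> COPY to pp3. 4 ppages; refcounts: pp0:2 pp1:1 pp2:2 pp3:1
Op 3: read(P1, v1) -> 129. No state change.
Op 4: fork(P1) -> P2. 4 ppages; refcounts: pp0:3 pp1:1 pp2:3 pp3:2
Op 5: read(P2, v0) -> 10. No state change.
Op 6: write(P1, v0, 135). refcount(pp0)=3>1 -> COPY to pp4. 5 ppages; refcounts: pp0:2 pp1:1 pp2:3 pp3:2 pp4:1
Op 7: write(P1, v0, 156). refcount(pp4)=1 -> write in place. 5 ppages; refcounts: pp0:2 pp1:1 pp2:3 pp3:2 pp4:1
Op 8: write(P1, v1, 190). refcount(pp3)=2>1 -> COPY to pp5. 6 ppages; refcounts: pp0:2 pp1:1 pp2:3 pp3:1 pp4:1 pp5:1

yes yes no yes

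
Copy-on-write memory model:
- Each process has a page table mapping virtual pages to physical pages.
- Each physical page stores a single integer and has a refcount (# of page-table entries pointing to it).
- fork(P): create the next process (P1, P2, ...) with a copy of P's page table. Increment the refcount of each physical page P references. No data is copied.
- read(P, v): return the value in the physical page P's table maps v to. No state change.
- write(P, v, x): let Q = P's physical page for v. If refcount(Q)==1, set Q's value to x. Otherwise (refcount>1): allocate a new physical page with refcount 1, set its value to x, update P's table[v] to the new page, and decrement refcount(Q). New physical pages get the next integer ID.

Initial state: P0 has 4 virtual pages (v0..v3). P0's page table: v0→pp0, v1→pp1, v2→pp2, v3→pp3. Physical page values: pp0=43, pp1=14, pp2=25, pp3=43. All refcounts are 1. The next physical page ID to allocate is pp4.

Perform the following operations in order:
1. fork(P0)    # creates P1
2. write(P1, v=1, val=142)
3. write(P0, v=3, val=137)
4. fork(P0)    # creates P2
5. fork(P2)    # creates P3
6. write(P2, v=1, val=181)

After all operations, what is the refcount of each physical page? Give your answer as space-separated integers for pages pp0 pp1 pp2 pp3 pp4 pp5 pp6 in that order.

Answer: 4 2 4 1 1 3 1

Derivation:
Op 1: fork(P0) -> P1. 4 ppages; refcounts: pp0:2 pp1:2 pp2:2 pp3:2
Op 2: write(P1, v1, 142). refcount(pp1)=2>1 -> COPY to pp4. 5 ppages; refcounts: pp0:2 pp1:1 pp2:2 pp3:2 pp4:1
Op 3: write(P0, v3, 137). refcount(pp3)=2>1 -> COPY to pp5. 6 ppages; refcounts: pp0:2 pp1:1 pp2:2 pp3:1 pp4:1 pp5:1
Op 4: fork(P0) -> P2. 6 ppages; refcounts: pp0:3 pp1:2 pp2:3 pp3:1 pp4:1 pp5:2
Op 5: fork(P2) -> P3. 6 ppages; refcounts: pp0:4 pp1:3 pp2:4 pp3:1 pp4:1 pp5:3
Op 6: write(P2, v1, 181). refcount(pp1)=3>1 -> COPY to pp6. 7 ppages; refcounts: pp0:4 pp1:2 pp2:4 pp3:1 pp4:1 pp5:3 pp6:1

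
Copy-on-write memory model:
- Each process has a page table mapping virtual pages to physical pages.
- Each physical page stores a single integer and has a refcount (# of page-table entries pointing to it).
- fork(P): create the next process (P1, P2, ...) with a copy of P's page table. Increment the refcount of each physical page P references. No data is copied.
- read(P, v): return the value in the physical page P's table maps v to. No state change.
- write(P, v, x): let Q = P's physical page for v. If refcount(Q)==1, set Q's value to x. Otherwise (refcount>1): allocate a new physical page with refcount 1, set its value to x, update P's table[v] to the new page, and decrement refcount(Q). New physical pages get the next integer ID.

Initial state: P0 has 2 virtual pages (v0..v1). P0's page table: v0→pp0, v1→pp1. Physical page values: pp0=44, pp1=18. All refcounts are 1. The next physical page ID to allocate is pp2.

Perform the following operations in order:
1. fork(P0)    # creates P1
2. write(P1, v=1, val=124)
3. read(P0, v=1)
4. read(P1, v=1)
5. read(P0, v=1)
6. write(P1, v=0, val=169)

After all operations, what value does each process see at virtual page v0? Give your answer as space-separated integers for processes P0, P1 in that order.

Answer: 44 169

Derivation:
Op 1: fork(P0) -> P1. 2 ppages; refcounts: pp0:2 pp1:2
Op 2: write(P1, v1, 124). refcount(pp1)=2>1 -> COPY to pp2. 3 ppages; refcounts: pp0:2 pp1:1 pp2:1
Op 3: read(P0, v1) -> 18. No state change.
Op 4: read(P1, v1) -> 124. No state change.
Op 5: read(P0, v1) -> 18. No state change.
Op 6: write(P1, v0, 169). refcount(pp0)=2>1 -> COPY to pp3. 4 ppages; refcounts: pp0:1 pp1:1 pp2:1 pp3:1
P0: v0 -> pp0 = 44
P1: v0 -> pp3 = 169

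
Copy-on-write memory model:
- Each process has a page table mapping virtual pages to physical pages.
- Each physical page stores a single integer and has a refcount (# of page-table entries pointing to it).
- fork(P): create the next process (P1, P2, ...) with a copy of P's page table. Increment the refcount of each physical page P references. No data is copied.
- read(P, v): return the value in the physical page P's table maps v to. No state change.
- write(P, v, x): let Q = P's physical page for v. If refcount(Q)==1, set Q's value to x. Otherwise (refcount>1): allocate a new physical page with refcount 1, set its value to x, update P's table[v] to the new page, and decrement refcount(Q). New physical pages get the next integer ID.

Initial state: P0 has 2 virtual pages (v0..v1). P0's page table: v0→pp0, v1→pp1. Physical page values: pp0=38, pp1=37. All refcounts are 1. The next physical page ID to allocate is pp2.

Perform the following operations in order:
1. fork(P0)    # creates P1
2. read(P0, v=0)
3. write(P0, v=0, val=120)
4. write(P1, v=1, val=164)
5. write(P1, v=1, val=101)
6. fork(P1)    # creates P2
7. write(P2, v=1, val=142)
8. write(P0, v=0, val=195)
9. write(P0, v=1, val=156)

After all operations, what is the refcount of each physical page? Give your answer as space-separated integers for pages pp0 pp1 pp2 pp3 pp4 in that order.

Op 1: fork(P0) -> P1. 2 ppages; refcounts: pp0:2 pp1:2
Op 2: read(P0, v0) -> 38. No state change.
Op 3: write(P0, v0, 120). refcount(pp0)=2>1 -> COPY to pp2. 3 ppages; refcounts: pp0:1 pp1:2 pp2:1
Op 4: write(P1, v1, 164). refcount(pp1)=2>1 -> COPY to pp3. 4 ppages; refcounts: pp0:1 pp1:1 pp2:1 pp3:1
Op 5: write(P1, v1, 101). refcount(pp3)=1 -> write in place. 4 ppages; refcounts: pp0:1 pp1:1 pp2:1 pp3:1
Op 6: fork(P1) -> P2. 4 ppages; refcounts: pp0:2 pp1:1 pp2:1 pp3:2
Op 7: write(P2, v1, 142). refcount(pp3)=2>1 -> COPY to pp4. 5 ppages; refcounts: pp0:2 pp1:1 pp2:1 pp3:1 pp4:1
Op 8: write(P0, v0, 195). refcount(pp2)=1 -> write in place. 5 ppages; refcounts: pp0:2 pp1:1 pp2:1 pp3:1 pp4:1
Op 9: write(P0, v1, 156). refcount(pp1)=1 -> write in place. 5 ppages; refcounts: pp0:2 pp1:1 pp2:1 pp3:1 pp4:1

Answer: 2 1 1 1 1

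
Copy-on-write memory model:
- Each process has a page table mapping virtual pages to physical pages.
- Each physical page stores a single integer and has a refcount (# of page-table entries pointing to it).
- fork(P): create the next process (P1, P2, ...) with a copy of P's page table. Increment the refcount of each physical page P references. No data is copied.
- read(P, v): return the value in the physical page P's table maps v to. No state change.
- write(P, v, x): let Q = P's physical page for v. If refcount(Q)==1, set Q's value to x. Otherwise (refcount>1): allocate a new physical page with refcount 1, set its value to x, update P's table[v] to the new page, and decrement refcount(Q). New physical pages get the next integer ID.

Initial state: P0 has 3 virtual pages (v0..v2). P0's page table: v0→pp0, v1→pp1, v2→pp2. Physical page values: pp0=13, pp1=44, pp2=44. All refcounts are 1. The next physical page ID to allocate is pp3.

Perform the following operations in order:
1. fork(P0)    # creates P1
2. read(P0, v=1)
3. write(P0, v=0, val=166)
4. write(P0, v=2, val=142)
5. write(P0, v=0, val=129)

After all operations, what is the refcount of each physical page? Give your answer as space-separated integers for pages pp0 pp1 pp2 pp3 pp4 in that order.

Answer: 1 2 1 1 1

Derivation:
Op 1: fork(P0) -> P1. 3 ppages; refcounts: pp0:2 pp1:2 pp2:2
Op 2: read(P0, v1) -> 44. No state change.
Op 3: write(P0, v0, 166). refcount(pp0)=2>1 -> COPY to pp3. 4 ppages; refcounts: pp0:1 pp1:2 pp2:2 pp3:1
Op 4: write(P0, v2, 142). refcount(pp2)=2>1 -> COPY to pp4. 5 ppages; refcounts: pp0:1 pp1:2 pp2:1 pp3:1 pp4:1
Op 5: write(P0, v0, 129). refcount(pp3)=1 -> write in place. 5 ppages; refcounts: pp0:1 pp1:2 pp2:1 pp3:1 pp4:1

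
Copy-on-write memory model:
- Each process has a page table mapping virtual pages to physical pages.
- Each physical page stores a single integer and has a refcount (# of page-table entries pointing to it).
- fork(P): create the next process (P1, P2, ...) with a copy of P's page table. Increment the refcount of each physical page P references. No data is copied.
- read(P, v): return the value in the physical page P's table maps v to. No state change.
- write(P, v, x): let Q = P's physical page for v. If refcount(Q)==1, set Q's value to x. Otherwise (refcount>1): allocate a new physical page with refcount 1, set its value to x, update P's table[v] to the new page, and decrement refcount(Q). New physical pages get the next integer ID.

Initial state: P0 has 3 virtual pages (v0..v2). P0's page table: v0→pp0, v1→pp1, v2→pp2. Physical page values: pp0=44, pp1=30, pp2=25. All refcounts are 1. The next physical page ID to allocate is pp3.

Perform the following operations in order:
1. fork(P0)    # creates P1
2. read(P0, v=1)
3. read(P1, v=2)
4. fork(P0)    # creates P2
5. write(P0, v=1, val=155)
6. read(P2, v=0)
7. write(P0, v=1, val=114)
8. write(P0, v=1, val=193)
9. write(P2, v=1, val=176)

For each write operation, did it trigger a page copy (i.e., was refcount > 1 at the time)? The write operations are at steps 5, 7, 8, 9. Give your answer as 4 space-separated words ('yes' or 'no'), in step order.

Op 1: fork(P0) -> P1. 3 ppages; refcounts: pp0:2 pp1:2 pp2:2
Op 2: read(P0, v1) -> 30. No state change.
Op 3: read(P1, v2) -> 25. No state change.
Op 4: fork(P0) -> P2. 3 ppages; refcounts: pp0:3 pp1:3 pp2:3
Op 5: write(P0, v1, 155). refcount(pp1)=3>1 -> COPY to pp3. 4 ppages; refcounts: pp0:3 pp1:2 pp2:3 pp3:1
Op 6: read(P2, v0) -> 44. No state change.
Op 7: write(P0, v1, 114). refcount(pp3)=1 -> write in place. 4 ppages; refcounts: pp0:3 pp1:2 pp2:3 pp3:1
Op 8: write(P0, v1, 193). refcount(pp3)=1 -> write in place. 4 ppages; refcounts: pp0:3 pp1:2 pp2:3 pp3:1
Op 9: write(P2, v1, 176). refcount(pp1)=2>1 -> COPY to pp4. 5 ppages; refcounts: pp0:3 pp1:1 pp2:3 pp3:1 pp4:1

yes no no yes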